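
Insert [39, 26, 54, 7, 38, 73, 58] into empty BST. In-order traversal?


Insert 39: root
Insert 26: L from 39
Insert 54: R from 39
Insert 7: L from 39 -> L from 26
Insert 38: L from 39 -> R from 26
Insert 73: R from 39 -> R from 54
Insert 58: R from 39 -> R from 54 -> L from 73

In-order: [7, 26, 38, 39, 54, 58, 73]


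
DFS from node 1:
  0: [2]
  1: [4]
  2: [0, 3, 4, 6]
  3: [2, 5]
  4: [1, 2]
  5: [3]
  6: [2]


Visit 1, push [4]
Visit 4, push [2]
Visit 2, push [6, 3, 0]
Visit 0, push []
Visit 3, push [5]
Visit 5, push []
Visit 6, push []

DFS order: [1, 4, 2, 0, 3, 5, 6]


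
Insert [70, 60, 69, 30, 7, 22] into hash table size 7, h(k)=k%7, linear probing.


Insert 70: h=0 -> slot 0
Insert 60: h=4 -> slot 4
Insert 69: h=6 -> slot 6
Insert 30: h=2 -> slot 2
Insert 7: h=0, 1 probes -> slot 1
Insert 22: h=1, 2 probes -> slot 3

Table: [70, 7, 30, 22, 60, None, 69]


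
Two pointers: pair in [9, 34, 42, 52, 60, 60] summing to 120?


lo=0(9)+hi=5(60)=69
lo=1(34)+hi=5(60)=94
lo=2(42)+hi=5(60)=102
lo=3(52)+hi=5(60)=112
lo=4(60)+hi=5(60)=120

Yes: 60+60=120


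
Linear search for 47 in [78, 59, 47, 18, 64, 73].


i=0: 78!=47
i=1: 59!=47
i=2: 47==47 found!

Found at 2, 3 comps


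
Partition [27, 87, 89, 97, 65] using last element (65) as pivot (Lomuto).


Pivot: 65
  27 <= 65: advance i (no swap)
Place pivot at 1: [27, 65, 89, 97, 87]

Partitioned: [27, 65, 89, 97, 87]


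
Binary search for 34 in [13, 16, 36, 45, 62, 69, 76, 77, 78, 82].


Step 1: lo=0, hi=9, mid=4, val=62
Step 2: lo=0, hi=3, mid=1, val=16
Step 3: lo=2, hi=3, mid=2, val=36

Not found


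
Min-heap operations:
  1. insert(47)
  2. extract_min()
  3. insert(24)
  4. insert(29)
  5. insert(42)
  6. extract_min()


insert(47) -> [47]
extract_min()->47, []
insert(24) -> [24]
insert(29) -> [24, 29]
insert(42) -> [24, 29, 42]
extract_min()->24, [29, 42]

Final heap: [29, 42]


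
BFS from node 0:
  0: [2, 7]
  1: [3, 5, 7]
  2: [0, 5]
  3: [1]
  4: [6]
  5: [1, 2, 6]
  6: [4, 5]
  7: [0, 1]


Visit 0, enqueue [2, 7]
Visit 2, enqueue [5]
Visit 7, enqueue [1]
Visit 5, enqueue [6]
Visit 1, enqueue [3]
Visit 6, enqueue [4]
Visit 3, enqueue []
Visit 4, enqueue []

BFS order: [0, 2, 7, 5, 1, 6, 3, 4]


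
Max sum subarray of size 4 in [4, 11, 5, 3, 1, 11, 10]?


[0:4]: 23
[1:5]: 20
[2:6]: 20
[3:7]: 25

Max: 25 at [3:7]


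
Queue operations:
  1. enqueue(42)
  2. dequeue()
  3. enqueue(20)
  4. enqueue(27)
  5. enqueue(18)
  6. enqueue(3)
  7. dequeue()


enqueue(42) -> [42]
dequeue()->42, []
enqueue(20) -> [20]
enqueue(27) -> [20, 27]
enqueue(18) -> [20, 27, 18]
enqueue(3) -> [20, 27, 18, 3]
dequeue()->20, [27, 18, 3]

Final queue: [27, 18, 3]


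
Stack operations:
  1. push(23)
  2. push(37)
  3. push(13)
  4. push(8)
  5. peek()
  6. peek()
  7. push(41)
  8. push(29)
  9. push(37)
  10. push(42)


push(23) -> [23]
push(37) -> [23, 37]
push(13) -> [23, 37, 13]
push(8) -> [23, 37, 13, 8]
peek()->8
peek()->8
push(41) -> [23, 37, 13, 8, 41]
push(29) -> [23, 37, 13, 8, 41, 29]
push(37) -> [23, 37, 13, 8, 41, 29, 37]
push(42) -> [23, 37, 13, 8, 41, 29, 37, 42]

Final stack: [23, 37, 13, 8, 41, 29, 37, 42]


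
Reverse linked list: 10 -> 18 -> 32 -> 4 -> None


Step 1: curr=10, set curr.next=prev(None) | reversed so far: 10
Step 2: curr=18, set curr.next=prev(10) | reversed so far: 18 -> 10
Step 3: curr=32, set curr.next=prev(18) | reversed so far: 32 -> 18 -> 10
Step 4: curr=4, set curr.next=prev(32) | reversed so far: 4 -> 32 -> 18 -> 10

4 -> 32 -> 18 -> 10 -> None


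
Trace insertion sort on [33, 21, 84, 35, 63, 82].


Initial: [33, 21, 84, 35, 63, 82]
Insert 21: [21, 33, 84, 35, 63, 82]
Insert 84: [21, 33, 84, 35, 63, 82]
Insert 35: [21, 33, 35, 84, 63, 82]
Insert 63: [21, 33, 35, 63, 84, 82]
Insert 82: [21, 33, 35, 63, 82, 84]

Sorted: [21, 33, 35, 63, 82, 84]


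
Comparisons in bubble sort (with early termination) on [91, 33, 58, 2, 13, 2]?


Algorithm: bubble sort (with early termination)
Input: [91, 33, 58, 2, 13, 2]
Sorted: [2, 2, 13, 33, 58, 91]

15


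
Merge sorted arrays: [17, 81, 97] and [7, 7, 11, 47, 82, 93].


Take 7 from B
Take 7 from B
Take 11 from B
Take 17 from A
Take 47 from B
Take 81 from A
Take 82 from B
Take 93 from B

Merged: [7, 7, 11, 17, 47, 81, 82, 93, 97]


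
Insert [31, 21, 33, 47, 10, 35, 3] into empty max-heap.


Insert 31: [31]
Insert 21: [31, 21]
Insert 33: [33, 21, 31]
Insert 47: [47, 33, 31, 21]
Insert 10: [47, 33, 31, 21, 10]
Insert 35: [47, 33, 35, 21, 10, 31]
Insert 3: [47, 33, 35, 21, 10, 31, 3]

Final heap: [47, 33, 35, 21, 10, 31, 3]


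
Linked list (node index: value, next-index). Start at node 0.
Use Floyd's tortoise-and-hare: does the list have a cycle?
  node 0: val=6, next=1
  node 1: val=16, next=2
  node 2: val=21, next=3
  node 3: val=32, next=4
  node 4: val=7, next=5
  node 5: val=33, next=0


Floyd's tortoise (slow, +1) and hare (fast, +2):
  init: slow=0, fast=0
  step 1: slow=1, fast=2
  step 2: slow=2, fast=4
  step 3: slow=3, fast=0
  step 4: slow=4, fast=2
  step 5: slow=5, fast=4
  step 6: slow=0, fast=0
  slow == fast at node 0: cycle detected

Cycle: yes


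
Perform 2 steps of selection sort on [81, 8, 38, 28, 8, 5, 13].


Initial: [81, 8, 38, 28, 8, 5, 13]
Step 1: min=5 at 5
  Swap: [5, 8, 38, 28, 8, 81, 13]
Step 2: min=8 at 1
  Swap: [5, 8, 38, 28, 8, 81, 13]

After 2 steps: [5, 8, 38, 28, 8, 81, 13]


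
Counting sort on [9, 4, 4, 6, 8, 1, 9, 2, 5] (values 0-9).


Input: [9, 4, 4, 6, 8, 1, 9, 2, 5]
Counts: [0, 1, 1, 0, 2, 1, 1, 0, 1, 2]

Sorted: [1, 2, 4, 4, 5, 6, 8, 9, 9]


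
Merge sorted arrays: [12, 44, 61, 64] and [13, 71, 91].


Take 12 from A
Take 13 from B
Take 44 from A
Take 61 from A
Take 64 from A

Merged: [12, 13, 44, 61, 64, 71, 91]


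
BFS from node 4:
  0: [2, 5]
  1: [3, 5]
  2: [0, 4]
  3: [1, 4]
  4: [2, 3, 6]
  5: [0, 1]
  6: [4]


Visit 4, enqueue [2, 3, 6]
Visit 2, enqueue [0]
Visit 3, enqueue [1]
Visit 6, enqueue []
Visit 0, enqueue [5]
Visit 1, enqueue []
Visit 5, enqueue []

BFS order: [4, 2, 3, 6, 0, 1, 5]


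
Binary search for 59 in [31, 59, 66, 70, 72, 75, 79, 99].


Step 1: lo=0, hi=7, mid=3, val=70
Step 2: lo=0, hi=2, mid=1, val=59

Found at index 1


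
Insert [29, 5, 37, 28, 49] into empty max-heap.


Insert 29: [29]
Insert 5: [29, 5]
Insert 37: [37, 5, 29]
Insert 28: [37, 28, 29, 5]
Insert 49: [49, 37, 29, 5, 28]

Final heap: [49, 37, 29, 5, 28]


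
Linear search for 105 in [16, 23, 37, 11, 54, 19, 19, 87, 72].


i=0: 16!=105
i=1: 23!=105
i=2: 37!=105
i=3: 11!=105
i=4: 54!=105
i=5: 19!=105
i=6: 19!=105
i=7: 87!=105
i=8: 72!=105

Not found, 9 comps


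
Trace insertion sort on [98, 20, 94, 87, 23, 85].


Initial: [98, 20, 94, 87, 23, 85]
Insert 20: [20, 98, 94, 87, 23, 85]
Insert 94: [20, 94, 98, 87, 23, 85]
Insert 87: [20, 87, 94, 98, 23, 85]
Insert 23: [20, 23, 87, 94, 98, 85]
Insert 85: [20, 23, 85, 87, 94, 98]

Sorted: [20, 23, 85, 87, 94, 98]


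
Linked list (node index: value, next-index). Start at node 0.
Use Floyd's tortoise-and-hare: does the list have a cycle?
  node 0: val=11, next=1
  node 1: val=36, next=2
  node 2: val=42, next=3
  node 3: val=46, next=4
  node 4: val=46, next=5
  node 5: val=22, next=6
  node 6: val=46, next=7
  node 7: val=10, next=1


Floyd's tortoise (slow, +1) and hare (fast, +2):
  init: slow=0, fast=0
  step 1: slow=1, fast=2
  step 2: slow=2, fast=4
  step 3: slow=3, fast=6
  step 4: slow=4, fast=1
  step 5: slow=5, fast=3
  step 6: slow=6, fast=5
  step 7: slow=7, fast=7
  slow == fast at node 7: cycle detected

Cycle: yes


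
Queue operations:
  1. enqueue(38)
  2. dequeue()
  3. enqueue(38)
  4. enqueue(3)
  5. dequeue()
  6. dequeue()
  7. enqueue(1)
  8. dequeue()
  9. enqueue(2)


enqueue(38) -> [38]
dequeue()->38, []
enqueue(38) -> [38]
enqueue(3) -> [38, 3]
dequeue()->38, [3]
dequeue()->3, []
enqueue(1) -> [1]
dequeue()->1, []
enqueue(2) -> [2]

Final queue: [2]


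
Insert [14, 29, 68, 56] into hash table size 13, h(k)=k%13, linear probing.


Insert 14: h=1 -> slot 1
Insert 29: h=3 -> slot 3
Insert 68: h=3, 1 probes -> slot 4
Insert 56: h=4, 1 probes -> slot 5

Table: [None, 14, None, 29, 68, 56, None, None, None, None, None, None, None]


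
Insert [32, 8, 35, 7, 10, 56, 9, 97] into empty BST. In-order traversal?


Insert 32: root
Insert 8: L from 32
Insert 35: R from 32
Insert 7: L from 32 -> L from 8
Insert 10: L from 32 -> R from 8
Insert 56: R from 32 -> R from 35
Insert 9: L from 32 -> R from 8 -> L from 10
Insert 97: R from 32 -> R from 35 -> R from 56

In-order: [7, 8, 9, 10, 32, 35, 56, 97]


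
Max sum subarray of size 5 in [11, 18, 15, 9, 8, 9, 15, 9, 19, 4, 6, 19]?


[0:5]: 61
[1:6]: 59
[2:7]: 56
[3:8]: 50
[4:9]: 60
[5:10]: 56
[6:11]: 53
[7:12]: 57

Max: 61 at [0:5]


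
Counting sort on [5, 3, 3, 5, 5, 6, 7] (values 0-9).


Input: [5, 3, 3, 5, 5, 6, 7]
Counts: [0, 0, 0, 2, 0, 3, 1, 1, 0, 0]

Sorted: [3, 3, 5, 5, 5, 6, 7]


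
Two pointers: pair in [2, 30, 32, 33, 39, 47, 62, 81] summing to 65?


lo=0(2)+hi=7(81)=83
lo=0(2)+hi=6(62)=64
lo=1(30)+hi=6(62)=92
lo=1(30)+hi=5(47)=77
lo=1(30)+hi=4(39)=69
lo=1(30)+hi=3(33)=63
lo=2(32)+hi=3(33)=65

Yes: 32+33=65


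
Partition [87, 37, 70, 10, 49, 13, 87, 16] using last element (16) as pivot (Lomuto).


Pivot: 16
  10 <= 16: swap -> [10, 37, 70, 87, 49, 13, 87, 16]
  13 <= 16: swap -> [10, 13, 70, 87, 49, 37, 87, 16]
Place pivot at 2: [10, 13, 16, 87, 49, 37, 87, 70]

Partitioned: [10, 13, 16, 87, 49, 37, 87, 70]


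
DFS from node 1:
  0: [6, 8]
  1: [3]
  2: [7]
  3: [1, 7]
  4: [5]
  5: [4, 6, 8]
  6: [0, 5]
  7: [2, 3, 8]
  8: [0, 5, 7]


Visit 1, push [3]
Visit 3, push [7]
Visit 7, push [8, 2]
Visit 2, push []
Visit 8, push [5, 0]
Visit 0, push [6]
Visit 6, push [5]
Visit 5, push [4]
Visit 4, push []

DFS order: [1, 3, 7, 2, 8, 0, 6, 5, 4]


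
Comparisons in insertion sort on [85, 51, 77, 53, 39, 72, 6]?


Algorithm: insertion sort
Input: [85, 51, 77, 53, 39, 72, 6]
Sorted: [6, 39, 51, 53, 72, 77, 85]

19


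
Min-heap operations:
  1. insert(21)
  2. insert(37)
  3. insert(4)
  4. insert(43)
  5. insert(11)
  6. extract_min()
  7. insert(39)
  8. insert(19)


insert(21) -> [21]
insert(37) -> [21, 37]
insert(4) -> [4, 37, 21]
insert(43) -> [4, 37, 21, 43]
insert(11) -> [4, 11, 21, 43, 37]
extract_min()->4, [11, 37, 21, 43]
insert(39) -> [11, 37, 21, 43, 39]
insert(19) -> [11, 37, 19, 43, 39, 21]

Final heap: [11, 37, 19, 43, 39, 21]


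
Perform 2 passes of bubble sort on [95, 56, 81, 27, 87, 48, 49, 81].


Initial: [95, 56, 81, 27, 87, 48, 49, 81]
Pass 1: [56, 81, 27, 87, 48, 49, 81, 95] (7 swaps)
Pass 2: [56, 27, 81, 48, 49, 81, 87, 95] (4 swaps)

After 2 passes: [56, 27, 81, 48, 49, 81, 87, 95]


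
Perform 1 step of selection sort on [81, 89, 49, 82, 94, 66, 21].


Initial: [81, 89, 49, 82, 94, 66, 21]
Step 1: min=21 at 6
  Swap: [21, 89, 49, 82, 94, 66, 81]

After 1 step: [21, 89, 49, 82, 94, 66, 81]


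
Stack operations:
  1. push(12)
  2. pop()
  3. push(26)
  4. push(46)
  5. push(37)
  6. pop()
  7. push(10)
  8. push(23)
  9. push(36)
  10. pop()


push(12) -> [12]
pop()->12, []
push(26) -> [26]
push(46) -> [26, 46]
push(37) -> [26, 46, 37]
pop()->37, [26, 46]
push(10) -> [26, 46, 10]
push(23) -> [26, 46, 10, 23]
push(36) -> [26, 46, 10, 23, 36]
pop()->36, [26, 46, 10, 23]

Final stack: [26, 46, 10, 23]


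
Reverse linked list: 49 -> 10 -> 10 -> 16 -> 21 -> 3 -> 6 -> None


Step 1: curr=49, set curr.next=prev(None) | reversed so far: 49
Step 2: curr=10, set curr.next=prev(49) | reversed so far: 10 -> 49
Step 3: curr=10, set curr.next=prev(10) | reversed so far: 10 -> 10 -> 49
Step 4: curr=16, set curr.next=prev(10) | reversed so far: 16 -> 10 -> 10 -> 49
Step 5: curr=21, set curr.next=prev(16) | reversed so far: 21 -> 16 -> 10 -> 10 -> 49
Step 6: curr=3, set curr.next=prev(21) | reversed so far: 3 -> 21 -> 16 -> 10 -> 10 -> 49
Step 7: curr=6, set curr.next=prev(3) | reversed so far: 6 -> 3 -> 21 -> 16 -> 10 -> 10 -> 49

6 -> 3 -> 21 -> 16 -> 10 -> 10 -> 49 -> None


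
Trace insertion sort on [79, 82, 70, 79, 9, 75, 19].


Initial: [79, 82, 70, 79, 9, 75, 19]
Insert 82: [79, 82, 70, 79, 9, 75, 19]
Insert 70: [70, 79, 82, 79, 9, 75, 19]
Insert 79: [70, 79, 79, 82, 9, 75, 19]
Insert 9: [9, 70, 79, 79, 82, 75, 19]
Insert 75: [9, 70, 75, 79, 79, 82, 19]
Insert 19: [9, 19, 70, 75, 79, 79, 82]

Sorted: [9, 19, 70, 75, 79, 79, 82]


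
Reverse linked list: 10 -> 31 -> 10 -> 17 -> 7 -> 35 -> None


Step 1: curr=10, set curr.next=prev(None) | reversed so far: 10
Step 2: curr=31, set curr.next=prev(10) | reversed so far: 31 -> 10
Step 3: curr=10, set curr.next=prev(31) | reversed so far: 10 -> 31 -> 10
Step 4: curr=17, set curr.next=prev(10) | reversed so far: 17 -> 10 -> 31 -> 10
Step 5: curr=7, set curr.next=prev(17) | reversed so far: 7 -> 17 -> 10 -> 31 -> 10
Step 6: curr=35, set curr.next=prev(7) | reversed so far: 35 -> 7 -> 17 -> 10 -> 31 -> 10

35 -> 7 -> 17 -> 10 -> 31 -> 10 -> None


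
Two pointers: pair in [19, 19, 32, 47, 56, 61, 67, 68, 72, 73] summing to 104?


lo=0(19)+hi=9(73)=92
lo=1(19)+hi=9(73)=92
lo=2(32)+hi=9(73)=105
lo=2(32)+hi=8(72)=104

Yes: 32+72=104


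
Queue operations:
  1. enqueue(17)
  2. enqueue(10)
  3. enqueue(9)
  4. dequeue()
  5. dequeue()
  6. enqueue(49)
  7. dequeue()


enqueue(17) -> [17]
enqueue(10) -> [17, 10]
enqueue(9) -> [17, 10, 9]
dequeue()->17, [10, 9]
dequeue()->10, [9]
enqueue(49) -> [9, 49]
dequeue()->9, [49]

Final queue: [49]


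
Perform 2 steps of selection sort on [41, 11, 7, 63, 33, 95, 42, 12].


Initial: [41, 11, 7, 63, 33, 95, 42, 12]
Step 1: min=7 at 2
  Swap: [7, 11, 41, 63, 33, 95, 42, 12]
Step 2: min=11 at 1
  Swap: [7, 11, 41, 63, 33, 95, 42, 12]

After 2 steps: [7, 11, 41, 63, 33, 95, 42, 12]


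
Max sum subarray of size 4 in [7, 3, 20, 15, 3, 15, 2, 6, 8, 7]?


[0:4]: 45
[1:5]: 41
[2:6]: 53
[3:7]: 35
[4:8]: 26
[5:9]: 31
[6:10]: 23

Max: 53 at [2:6]


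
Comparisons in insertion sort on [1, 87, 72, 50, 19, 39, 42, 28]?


Algorithm: insertion sort
Input: [1, 87, 72, 50, 19, 39, 42, 28]
Sorted: [1, 19, 28, 39, 42, 50, 72, 87]

24


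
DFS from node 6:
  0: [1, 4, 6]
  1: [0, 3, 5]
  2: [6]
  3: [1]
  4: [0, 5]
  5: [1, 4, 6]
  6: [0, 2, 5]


Visit 6, push [5, 2, 0]
Visit 0, push [4, 1]
Visit 1, push [5, 3]
Visit 3, push []
Visit 5, push [4]
Visit 4, push []
Visit 2, push []

DFS order: [6, 0, 1, 3, 5, 4, 2]


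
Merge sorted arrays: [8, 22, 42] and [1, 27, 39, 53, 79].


Take 1 from B
Take 8 from A
Take 22 from A
Take 27 from B
Take 39 from B
Take 42 from A

Merged: [1, 8, 22, 27, 39, 42, 53, 79]


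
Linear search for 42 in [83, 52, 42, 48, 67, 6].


i=0: 83!=42
i=1: 52!=42
i=2: 42==42 found!

Found at 2, 3 comps


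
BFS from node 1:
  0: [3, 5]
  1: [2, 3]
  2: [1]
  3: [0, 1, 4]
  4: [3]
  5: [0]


Visit 1, enqueue [2, 3]
Visit 2, enqueue []
Visit 3, enqueue [0, 4]
Visit 0, enqueue [5]
Visit 4, enqueue []
Visit 5, enqueue []

BFS order: [1, 2, 3, 0, 4, 5]


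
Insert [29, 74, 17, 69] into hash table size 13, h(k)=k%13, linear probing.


Insert 29: h=3 -> slot 3
Insert 74: h=9 -> slot 9
Insert 17: h=4 -> slot 4
Insert 69: h=4, 1 probes -> slot 5

Table: [None, None, None, 29, 17, 69, None, None, None, 74, None, None, None]


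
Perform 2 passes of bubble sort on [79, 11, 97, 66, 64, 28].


Initial: [79, 11, 97, 66, 64, 28]
Pass 1: [11, 79, 66, 64, 28, 97] (4 swaps)
Pass 2: [11, 66, 64, 28, 79, 97] (3 swaps)

After 2 passes: [11, 66, 64, 28, 79, 97]


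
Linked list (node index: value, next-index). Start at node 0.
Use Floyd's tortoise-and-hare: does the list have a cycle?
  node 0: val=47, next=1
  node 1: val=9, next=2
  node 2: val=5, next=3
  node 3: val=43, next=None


Floyd's tortoise (slow, +1) and hare (fast, +2):
  init: slow=0, fast=0
  step 1: slow=1, fast=2
  step 2: fast 2->3->None, no cycle

Cycle: no


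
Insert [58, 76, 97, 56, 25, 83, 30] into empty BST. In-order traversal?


Insert 58: root
Insert 76: R from 58
Insert 97: R from 58 -> R from 76
Insert 56: L from 58
Insert 25: L from 58 -> L from 56
Insert 83: R from 58 -> R from 76 -> L from 97
Insert 30: L from 58 -> L from 56 -> R from 25

In-order: [25, 30, 56, 58, 76, 83, 97]


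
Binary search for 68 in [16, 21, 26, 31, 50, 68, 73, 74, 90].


Step 1: lo=0, hi=8, mid=4, val=50
Step 2: lo=5, hi=8, mid=6, val=73
Step 3: lo=5, hi=5, mid=5, val=68

Found at index 5


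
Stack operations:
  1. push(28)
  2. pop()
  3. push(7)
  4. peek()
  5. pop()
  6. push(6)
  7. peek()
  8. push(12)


push(28) -> [28]
pop()->28, []
push(7) -> [7]
peek()->7
pop()->7, []
push(6) -> [6]
peek()->6
push(12) -> [6, 12]

Final stack: [6, 12]


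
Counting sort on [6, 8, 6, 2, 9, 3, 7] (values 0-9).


Input: [6, 8, 6, 2, 9, 3, 7]
Counts: [0, 0, 1, 1, 0, 0, 2, 1, 1, 1]

Sorted: [2, 3, 6, 6, 7, 8, 9]


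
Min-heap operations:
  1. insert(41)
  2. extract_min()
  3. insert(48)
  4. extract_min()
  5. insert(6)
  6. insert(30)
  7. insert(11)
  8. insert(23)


insert(41) -> [41]
extract_min()->41, []
insert(48) -> [48]
extract_min()->48, []
insert(6) -> [6]
insert(30) -> [6, 30]
insert(11) -> [6, 30, 11]
insert(23) -> [6, 23, 11, 30]

Final heap: [6, 23, 11, 30]


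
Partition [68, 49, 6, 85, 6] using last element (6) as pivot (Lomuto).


Pivot: 6
  6 <= 6: swap -> [6, 49, 68, 85, 6]
Place pivot at 1: [6, 6, 68, 85, 49]

Partitioned: [6, 6, 68, 85, 49]


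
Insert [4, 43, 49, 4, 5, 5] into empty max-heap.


Insert 4: [4]
Insert 43: [43, 4]
Insert 49: [49, 4, 43]
Insert 4: [49, 4, 43, 4]
Insert 5: [49, 5, 43, 4, 4]
Insert 5: [49, 5, 43, 4, 4, 5]

Final heap: [49, 5, 43, 4, 4, 5]


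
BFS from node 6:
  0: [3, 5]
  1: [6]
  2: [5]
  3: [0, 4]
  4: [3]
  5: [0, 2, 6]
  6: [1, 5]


Visit 6, enqueue [1, 5]
Visit 1, enqueue []
Visit 5, enqueue [0, 2]
Visit 0, enqueue [3]
Visit 2, enqueue []
Visit 3, enqueue [4]
Visit 4, enqueue []

BFS order: [6, 1, 5, 0, 2, 3, 4]


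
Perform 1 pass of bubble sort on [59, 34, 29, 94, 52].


Initial: [59, 34, 29, 94, 52]
Pass 1: [34, 29, 59, 52, 94] (3 swaps)

After 1 pass: [34, 29, 59, 52, 94]


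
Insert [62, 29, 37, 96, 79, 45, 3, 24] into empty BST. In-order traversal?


Insert 62: root
Insert 29: L from 62
Insert 37: L from 62 -> R from 29
Insert 96: R from 62
Insert 79: R from 62 -> L from 96
Insert 45: L from 62 -> R from 29 -> R from 37
Insert 3: L from 62 -> L from 29
Insert 24: L from 62 -> L from 29 -> R from 3

In-order: [3, 24, 29, 37, 45, 62, 79, 96]


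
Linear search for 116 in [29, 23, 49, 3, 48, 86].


i=0: 29!=116
i=1: 23!=116
i=2: 49!=116
i=3: 3!=116
i=4: 48!=116
i=5: 86!=116

Not found, 6 comps


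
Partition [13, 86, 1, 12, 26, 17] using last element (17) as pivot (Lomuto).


Pivot: 17
  13 <= 17: advance i (no swap)
  1 <= 17: swap -> [13, 1, 86, 12, 26, 17]
  12 <= 17: swap -> [13, 1, 12, 86, 26, 17]
Place pivot at 3: [13, 1, 12, 17, 26, 86]

Partitioned: [13, 1, 12, 17, 26, 86]


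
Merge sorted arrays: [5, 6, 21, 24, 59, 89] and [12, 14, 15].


Take 5 from A
Take 6 from A
Take 12 from B
Take 14 from B
Take 15 from B

Merged: [5, 6, 12, 14, 15, 21, 24, 59, 89]


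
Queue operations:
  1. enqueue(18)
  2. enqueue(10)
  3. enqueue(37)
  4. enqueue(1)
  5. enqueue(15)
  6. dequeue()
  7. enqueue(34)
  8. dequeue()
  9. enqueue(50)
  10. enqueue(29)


enqueue(18) -> [18]
enqueue(10) -> [18, 10]
enqueue(37) -> [18, 10, 37]
enqueue(1) -> [18, 10, 37, 1]
enqueue(15) -> [18, 10, 37, 1, 15]
dequeue()->18, [10, 37, 1, 15]
enqueue(34) -> [10, 37, 1, 15, 34]
dequeue()->10, [37, 1, 15, 34]
enqueue(50) -> [37, 1, 15, 34, 50]
enqueue(29) -> [37, 1, 15, 34, 50, 29]

Final queue: [37, 1, 15, 34, 50, 29]


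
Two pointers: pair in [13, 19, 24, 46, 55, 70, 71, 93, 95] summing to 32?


lo=0(13)+hi=8(95)=108
lo=0(13)+hi=7(93)=106
lo=0(13)+hi=6(71)=84
lo=0(13)+hi=5(70)=83
lo=0(13)+hi=4(55)=68
lo=0(13)+hi=3(46)=59
lo=0(13)+hi=2(24)=37
lo=0(13)+hi=1(19)=32

Yes: 13+19=32


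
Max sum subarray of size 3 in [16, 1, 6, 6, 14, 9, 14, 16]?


[0:3]: 23
[1:4]: 13
[2:5]: 26
[3:6]: 29
[4:7]: 37
[5:8]: 39

Max: 39 at [5:8]


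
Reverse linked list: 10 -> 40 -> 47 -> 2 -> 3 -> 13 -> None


Step 1: curr=10, set curr.next=prev(None) | reversed so far: 10
Step 2: curr=40, set curr.next=prev(10) | reversed so far: 40 -> 10
Step 3: curr=47, set curr.next=prev(40) | reversed so far: 47 -> 40 -> 10
Step 4: curr=2, set curr.next=prev(47) | reversed so far: 2 -> 47 -> 40 -> 10
Step 5: curr=3, set curr.next=prev(2) | reversed so far: 3 -> 2 -> 47 -> 40 -> 10
Step 6: curr=13, set curr.next=prev(3) | reversed so far: 13 -> 3 -> 2 -> 47 -> 40 -> 10

13 -> 3 -> 2 -> 47 -> 40 -> 10 -> None


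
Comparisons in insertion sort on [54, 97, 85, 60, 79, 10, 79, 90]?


Algorithm: insertion sort
Input: [54, 97, 85, 60, 79, 10, 79, 90]
Sorted: [10, 54, 60, 79, 79, 85, 90, 97]

19


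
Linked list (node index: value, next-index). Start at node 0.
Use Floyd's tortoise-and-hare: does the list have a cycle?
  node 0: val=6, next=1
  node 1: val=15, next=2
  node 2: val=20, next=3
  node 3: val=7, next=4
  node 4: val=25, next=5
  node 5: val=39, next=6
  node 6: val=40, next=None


Floyd's tortoise (slow, +1) and hare (fast, +2):
  init: slow=0, fast=0
  step 1: slow=1, fast=2
  step 2: slow=2, fast=4
  step 3: slow=3, fast=6
  step 4: fast -> None, no cycle

Cycle: no


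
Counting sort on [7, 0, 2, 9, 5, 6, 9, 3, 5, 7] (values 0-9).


Input: [7, 0, 2, 9, 5, 6, 9, 3, 5, 7]
Counts: [1, 0, 1, 1, 0, 2, 1, 2, 0, 2]

Sorted: [0, 2, 3, 5, 5, 6, 7, 7, 9, 9]


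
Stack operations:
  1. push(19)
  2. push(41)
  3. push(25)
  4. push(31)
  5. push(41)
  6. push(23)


push(19) -> [19]
push(41) -> [19, 41]
push(25) -> [19, 41, 25]
push(31) -> [19, 41, 25, 31]
push(41) -> [19, 41, 25, 31, 41]
push(23) -> [19, 41, 25, 31, 41, 23]

Final stack: [19, 41, 25, 31, 41, 23]


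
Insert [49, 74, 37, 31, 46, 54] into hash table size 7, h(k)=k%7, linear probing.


Insert 49: h=0 -> slot 0
Insert 74: h=4 -> slot 4
Insert 37: h=2 -> slot 2
Insert 31: h=3 -> slot 3
Insert 46: h=4, 1 probes -> slot 5
Insert 54: h=5, 1 probes -> slot 6

Table: [49, None, 37, 31, 74, 46, 54]


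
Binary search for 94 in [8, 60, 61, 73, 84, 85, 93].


Step 1: lo=0, hi=6, mid=3, val=73
Step 2: lo=4, hi=6, mid=5, val=85
Step 3: lo=6, hi=6, mid=6, val=93

Not found


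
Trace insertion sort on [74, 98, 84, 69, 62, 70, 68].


Initial: [74, 98, 84, 69, 62, 70, 68]
Insert 98: [74, 98, 84, 69, 62, 70, 68]
Insert 84: [74, 84, 98, 69, 62, 70, 68]
Insert 69: [69, 74, 84, 98, 62, 70, 68]
Insert 62: [62, 69, 74, 84, 98, 70, 68]
Insert 70: [62, 69, 70, 74, 84, 98, 68]
Insert 68: [62, 68, 69, 70, 74, 84, 98]

Sorted: [62, 68, 69, 70, 74, 84, 98]


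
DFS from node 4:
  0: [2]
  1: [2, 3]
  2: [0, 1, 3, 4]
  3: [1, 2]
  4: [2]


Visit 4, push [2]
Visit 2, push [3, 1, 0]
Visit 0, push []
Visit 1, push [3]
Visit 3, push []

DFS order: [4, 2, 0, 1, 3]


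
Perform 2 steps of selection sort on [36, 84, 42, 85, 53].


Initial: [36, 84, 42, 85, 53]
Step 1: min=36 at 0
  Swap: [36, 84, 42, 85, 53]
Step 2: min=42 at 2
  Swap: [36, 42, 84, 85, 53]

After 2 steps: [36, 42, 84, 85, 53]


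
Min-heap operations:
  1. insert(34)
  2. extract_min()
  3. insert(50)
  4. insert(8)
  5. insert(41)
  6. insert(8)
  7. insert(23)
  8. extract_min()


insert(34) -> [34]
extract_min()->34, []
insert(50) -> [50]
insert(8) -> [8, 50]
insert(41) -> [8, 50, 41]
insert(8) -> [8, 8, 41, 50]
insert(23) -> [8, 8, 41, 50, 23]
extract_min()->8, [8, 23, 41, 50]

Final heap: [8, 23, 41, 50]


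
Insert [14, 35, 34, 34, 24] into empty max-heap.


Insert 14: [14]
Insert 35: [35, 14]
Insert 34: [35, 14, 34]
Insert 34: [35, 34, 34, 14]
Insert 24: [35, 34, 34, 14, 24]

Final heap: [35, 34, 34, 14, 24]


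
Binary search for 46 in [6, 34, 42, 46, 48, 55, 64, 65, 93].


Step 1: lo=0, hi=8, mid=4, val=48
Step 2: lo=0, hi=3, mid=1, val=34
Step 3: lo=2, hi=3, mid=2, val=42
Step 4: lo=3, hi=3, mid=3, val=46

Found at index 3


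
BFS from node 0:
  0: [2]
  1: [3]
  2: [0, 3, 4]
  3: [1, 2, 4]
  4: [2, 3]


Visit 0, enqueue [2]
Visit 2, enqueue [3, 4]
Visit 3, enqueue [1]
Visit 4, enqueue []
Visit 1, enqueue []

BFS order: [0, 2, 3, 4, 1]


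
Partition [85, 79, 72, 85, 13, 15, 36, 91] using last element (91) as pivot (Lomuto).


Pivot: 91
  85 <= 91: advance i (no swap)
  79 <= 91: advance i (no swap)
  72 <= 91: advance i (no swap)
  85 <= 91: advance i (no swap)
  13 <= 91: advance i (no swap)
  15 <= 91: advance i (no swap)
  36 <= 91: advance i (no swap)
Place pivot at 7: [85, 79, 72, 85, 13, 15, 36, 91]

Partitioned: [85, 79, 72, 85, 13, 15, 36, 91]


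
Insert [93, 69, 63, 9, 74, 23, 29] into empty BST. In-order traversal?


Insert 93: root
Insert 69: L from 93
Insert 63: L from 93 -> L from 69
Insert 9: L from 93 -> L from 69 -> L from 63
Insert 74: L from 93 -> R from 69
Insert 23: L from 93 -> L from 69 -> L from 63 -> R from 9
Insert 29: L from 93 -> L from 69 -> L from 63 -> R from 9 -> R from 23

In-order: [9, 23, 29, 63, 69, 74, 93]


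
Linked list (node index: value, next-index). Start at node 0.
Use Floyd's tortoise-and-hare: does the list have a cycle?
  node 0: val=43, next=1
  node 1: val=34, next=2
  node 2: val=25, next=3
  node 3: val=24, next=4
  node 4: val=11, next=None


Floyd's tortoise (slow, +1) and hare (fast, +2):
  init: slow=0, fast=0
  step 1: slow=1, fast=2
  step 2: slow=2, fast=4
  step 3: fast -> None, no cycle

Cycle: no


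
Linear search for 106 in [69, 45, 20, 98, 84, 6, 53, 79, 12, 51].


i=0: 69!=106
i=1: 45!=106
i=2: 20!=106
i=3: 98!=106
i=4: 84!=106
i=5: 6!=106
i=6: 53!=106
i=7: 79!=106
i=8: 12!=106
i=9: 51!=106

Not found, 10 comps


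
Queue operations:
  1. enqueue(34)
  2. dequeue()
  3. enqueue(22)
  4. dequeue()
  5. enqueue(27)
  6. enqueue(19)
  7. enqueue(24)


enqueue(34) -> [34]
dequeue()->34, []
enqueue(22) -> [22]
dequeue()->22, []
enqueue(27) -> [27]
enqueue(19) -> [27, 19]
enqueue(24) -> [27, 19, 24]

Final queue: [27, 19, 24]


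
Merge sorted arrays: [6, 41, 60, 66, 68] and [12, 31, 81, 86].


Take 6 from A
Take 12 from B
Take 31 from B
Take 41 from A
Take 60 from A
Take 66 from A
Take 68 from A

Merged: [6, 12, 31, 41, 60, 66, 68, 81, 86]


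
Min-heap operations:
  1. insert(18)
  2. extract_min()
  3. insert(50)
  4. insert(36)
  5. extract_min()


insert(18) -> [18]
extract_min()->18, []
insert(50) -> [50]
insert(36) -> [36, 50]
extract_min()->36, [50]

Final heap: [50]


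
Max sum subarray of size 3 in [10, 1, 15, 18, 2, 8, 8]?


[0:3]: 26
[1:4]: 34
[2:5]: 35
[3:6]: 28
[4:7]: 18

Max: 35 at [2:5]


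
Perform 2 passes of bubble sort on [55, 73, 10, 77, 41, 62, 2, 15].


Initial: [55, 73, 10, 77, 41, 62, 2, 15]
Pass 1: [55, 10, 73, 41, 62, 2, 15, 77] (5 swaps)
Pass 2: [10, 55, 41, 62, 2, 15, 73, 77] (5 swaps)

After 2 passes: [10, 55, 41, 62, 2, 15, 73, 77]


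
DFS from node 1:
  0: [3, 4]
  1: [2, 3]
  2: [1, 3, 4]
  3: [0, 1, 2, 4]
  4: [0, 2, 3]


Visit 1, push [3, 2]
Visit 2, push [4, 3]
Visit 3, push [4, 0]
Visit 0, push [4]
Visit 4, push []

DFS order: [1, 2, 3, 0, 4]


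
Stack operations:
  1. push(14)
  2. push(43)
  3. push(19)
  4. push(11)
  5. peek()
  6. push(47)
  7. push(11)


push(14) -> [14]
push(43) -> [14, 43]
push(19) -> [14, 43, 19]
push(11) -> [14, 43, 19, 11]
peek()->11
push(47) -> [14, 43, 19, 11, 47]
push(11) -> [14, 43, 19, 11, 47, 11]

Final stack: [14, 43, 19, 11, 47, 11]


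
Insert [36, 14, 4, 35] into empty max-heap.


Insert 36: [36]
Insert 14: [36, 14]
Insert 4: [36, 14, 4]
Insert 35: [36, 35, 4, 14]

Final heap: [36, 35, 4, 14]


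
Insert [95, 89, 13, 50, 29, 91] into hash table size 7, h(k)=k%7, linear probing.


Insert 95: h=4 -> slot 4
Insert 89: h=5 -> slot 5
Insert 13: h=6 -> slot 6
Insert 50: h=1 -> slot 1
Insert 29: h=1, 1 probes -> slot 2
Insert 91: h=0 -> slot 0

Table: [91, 50, 29, None, 95, 89, 13]


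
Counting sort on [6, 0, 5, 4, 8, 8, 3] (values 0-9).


Input: [6, 0, 5, 4, 8, 8, 3]
Counts: [1, 0, 0, 1, 1, 1, 1, 0, 2, 0]

Sorted: [0, 3, 4, 5, 6, 8, 8]


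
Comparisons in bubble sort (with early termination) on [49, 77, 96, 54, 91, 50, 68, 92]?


Algorithm: bubble sort (with early termination)
Input: [49, 77, 96, 54, 91, 50, 68, 92]
Sorted: [49, 50, 54, 68, 77, 91, 92, 96]

25


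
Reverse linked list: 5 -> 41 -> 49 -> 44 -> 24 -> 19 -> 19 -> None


Step 1: curr=5, set curr.next=prev(None) | reversed so far: 5
Step 2: curr=41, set curr.next=prev(5) | reversed so far: 41 -> 5
Step 3: curr=49, set curr.next=prev(41) | reversed so far: 49 -> 41 -> 5
Step 4: curr=44, set curr.next=prev(49) | reversed so far: 44 -> 49 -> 41 -> 5
Step 5: curr=24, set curr.next=prev(44) | reversed so far: 24 -> 44 -> 49 -> 41 -> 5
Step 6: curr=19, set curr.next=prev(24) | reversed so far: 19 -> 24 -> 44 -> 49 -> 41 -> 5
Step 7: curr=19, set curr.next=prev(19) | reversed so far: 19 -> 19 -> 24 -> 44 -> 49 -> 41 -> 5

19 -> 19 -> 24 -> 44 -> 49 -> 41 -> 5 -> None


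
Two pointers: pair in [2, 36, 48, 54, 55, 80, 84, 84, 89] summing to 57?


lo=0(2)+hi=8(89)=91
lo=0(2)+hi=7(84)=86
lo=0(2)+hi=6(84)=86
lo=0(2)+hi=5(80)=82
lo=0(2)+hi=4(55)=57

Yes: 2+55=57


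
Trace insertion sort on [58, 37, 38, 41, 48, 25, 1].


Initial: [58, 37, 38, 41, 48, 25, 1]
Insert 37: [37, 58, 38, 41, 48, 25, 1]
Insert 38: [37, 38, 58, 41, 48, 25, 1]
Insert 41: [37, 38, 41, 58, 48, 25, 1]
Insert 48: [37, 38, 41, 48, 58, 25, 1]
Insert 25: [25, 37, 38, 41, 48, 58, 1]
Insert 1: [1, 25, 37, 38, 41, 48, 58]

Sorted: [1, 25, 37, 38, 41, 48, 58]


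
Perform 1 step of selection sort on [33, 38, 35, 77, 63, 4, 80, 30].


Initial: [33, 38, 35, 77, 63, 4, 80, 30]
Step 1: min=4 at 5
  Swap: [4, 38, 35, 77, 63, 33, 80, 30]

After 1 step: [4, 38, 35, 77, 63, 33, 80, 30]


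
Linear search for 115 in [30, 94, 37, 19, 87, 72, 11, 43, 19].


i=0: 30!=115
i=1: 94!=115
i=2: 37!=115
i=3: 19!=115
i=4: 87!=115
i=5: 72!=115
i=6: 11!=115
i=7: 43!=115
i=8: 19!=115

Not found, 9 comps


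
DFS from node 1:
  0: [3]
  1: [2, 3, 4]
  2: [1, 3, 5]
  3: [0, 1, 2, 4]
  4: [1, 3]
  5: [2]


Visit 1, push [4, 3, 2]
Visit 2, push [5, 3]
Visit 3, push [4, 0]
Visit 0, push []
Visit 4, push []
Visit 5, push []

DFS order: [1, 2, 3, 0, 4, 5]


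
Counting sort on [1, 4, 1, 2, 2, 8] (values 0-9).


Input: [1, 4, 1, 2, 2, 8]
Counts: [0, 2, 2, 0, 1, 0, 0, 0, 1, 0]

Sorted: [1, 1, 2, 2, 4, 8]


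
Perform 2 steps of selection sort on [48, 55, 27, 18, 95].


Initial: [48, 55, 27, 18, 95]
Step 1: min=18 at 3
  Swap: [18, 55, 27, 48, 95]
Step 2: min=27 at 2
  Swap: [18, 27, 55, 48, 95]

After 2 steps: [18, 27, 55, 48, 95]


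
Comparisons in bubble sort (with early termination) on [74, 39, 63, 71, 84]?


Algorithm: bubble sort (with early termination)
Input: [74, 39, 63, 71, 84]
Sorted: [39, 63, 71, 74, 84]

7


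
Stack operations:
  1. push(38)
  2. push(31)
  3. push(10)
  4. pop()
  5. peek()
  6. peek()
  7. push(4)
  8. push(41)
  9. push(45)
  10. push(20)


push(38) -> [38]
push(31) -> [38, 31]
push(10) -> [38, 31, 10]
pop()->10, [38, 31]
peek()->31
peek()->31
push(4) -> [38, 31, 4]
push(41) -> [38, 31, 4, 41]
push(45) -> [38, 31, 4, 41, 45]
push(20) -> [38, 31, 4, 41, 45, 20]

Final stack: [38, 31, 4, 41, 45, 20]


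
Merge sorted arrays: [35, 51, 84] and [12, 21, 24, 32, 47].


Take 12 from B
Take 21 from B
Take 24 from B
Take 32 from B
Take 35 from A
Take 47 from B

Merged: [12, 21, 24, 32, 35, 47, 51, 84]


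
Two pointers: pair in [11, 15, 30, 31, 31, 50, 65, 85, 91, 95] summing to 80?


lo=0(11)+hi=9(95)=106
lo=0(11)+hi=8(91)=102
lo=0(11)+hi=7(85)=96
lo=0(11)+hi=6(65)=76
lo=1(15)+hi=6(65)=80

Yes: 15+65=80


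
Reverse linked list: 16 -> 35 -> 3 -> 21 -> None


Step 1: curr=16, set curr.next=prev(None) | reversed so far: 16
Step 2: curr=35, set curr.next=prev(16) | reversed so far: 35 -> 16
Step 3: curr=3, set curr.next=prev(35) | reversed so far: 3 -> 35 -> 16
Step 4: curr=21, set curr.next=prev(3) | reversed so far: 21 -> 3 -> 35 -> 16

21 -> 3 -> 35 -> 16 -> None


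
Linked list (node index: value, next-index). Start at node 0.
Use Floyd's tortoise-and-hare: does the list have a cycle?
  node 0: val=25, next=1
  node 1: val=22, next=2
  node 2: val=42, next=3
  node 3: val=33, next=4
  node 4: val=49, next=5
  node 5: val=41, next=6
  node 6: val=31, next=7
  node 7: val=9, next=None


Floyd's tortoise (slow, +1) and hare (fast, +2):
  init: slow=0, fast=0
  step 1: slow=1, fast=2
  step 2: slow=2, fast=4
  step 3: slow=3, fast=6
  step 4: fast 6->7->None, no cycle

Cycle: no


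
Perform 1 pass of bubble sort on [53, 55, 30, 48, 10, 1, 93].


Initial: [53, 55, 30, 48, 10, 1, 93]
Pass 1: [53, 30, 48, 10, 1, 55, 93] (4 swaps)

After 1 pass: [53, 30, 48, 10, 1, 55, 93]


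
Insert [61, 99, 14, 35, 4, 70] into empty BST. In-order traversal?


Insert 61: root
Insert 99: R from 61
Insert 14: L from 61
Insert 35: L from 61 -> R from 14
Insert 4: L from 61 -> L from 14
Insert 70: R from 61 -> L from 99

In-order: [4, 14, 35, 61, 70, 99]


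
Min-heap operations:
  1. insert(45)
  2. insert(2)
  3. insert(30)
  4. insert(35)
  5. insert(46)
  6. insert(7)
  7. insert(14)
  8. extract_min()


insert(45) -> [45]
insert(2) -> [2, 45]
insert(30) -> [2, 45, 30]
insert(35) -> [2, 35, 30, 45]
insert(46) -> [2, 35, 30, 45, 46]
insert(7) -> [2, 35, 7, 45, 46, 30]
insert(14) -> [2, 35, 7, 45, 46, 30, 14]
extract_min()->2, [7, 35, 14, 45, 46, 30]

Final heap: [7, 35, 14, 45, 46, 30]


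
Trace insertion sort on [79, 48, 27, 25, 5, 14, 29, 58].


Initial: [79, 48, 27, 25, 5, 14, 29, 58]
Insert 48: [48, 79, 27, 25, 5, 14, 29, 58]
Insert 27: [27, 48, 79, 25, 5, 14, 29, 58]
Insert 25: [25, 27, 48, 79, 5, 14, 29, 58]
Insert 5: [5, 25, 27, 48, 79, 14, 29, 58]
Insert 14: [5, 14, 25, 27, 48, 79, 29, 58]
Insert 29: [5, 14, 25, 27, 29, 48, 79, 58]
Insert 58: [5, 14, 25, 27, 29, 48, 58, 79]

Sorted: [5, 14, 25, 27, 29, 48, 58, 79]


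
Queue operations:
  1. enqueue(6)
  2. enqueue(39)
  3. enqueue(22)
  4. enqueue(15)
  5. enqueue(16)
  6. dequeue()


enqueue(6) -> [6]
enqueue(39) -> [6, 39]
enqueue(22) -> [6, 39, 22]
enqueue(15) -> [6, 39, 22, 15]
enqueue(16) -> [6, 39, 22, 15, 16]
dequeue()->6, [39, 22, 15, 16]

Final queue: [39, 22, 15, 16]


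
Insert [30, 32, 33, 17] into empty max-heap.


Insert 30: [30]
Insert 32: [32, 30]
Insert 33: [33, 30, 32]
Insert 17: [33, 30, 32, 17]

Final heap: [33, 30, 32, 17]


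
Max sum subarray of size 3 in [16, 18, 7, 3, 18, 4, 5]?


[0:3]: 41
[1:4]: 28
[2:5]: 28
[3:6]: 25
[4:7]: 27

Max: 41 at [0:3]


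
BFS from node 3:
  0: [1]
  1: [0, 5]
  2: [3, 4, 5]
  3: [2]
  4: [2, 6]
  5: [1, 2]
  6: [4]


Visit 3, enqueue [2]
Visit 2, enqueue [4, 5]
Visit 4, enqueue [6]
Visit 5, enqueue [1]
Visit 6, enqueue []
Visit 1, enqueue [0]
Visit 0, enqueue []

BFS order: [3, 2, 4, 5, 6, 1, 0]


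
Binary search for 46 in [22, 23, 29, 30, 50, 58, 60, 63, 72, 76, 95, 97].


Step 1: lo=0, hi=11, mid=5, val=58
Step 2: lo=0, hi=4, mid=2, val=29
Step 3: lo=3, hi=4, mid=3, val=30
Step 4: lo=4, hi=4, mid=4, val=50

Not found


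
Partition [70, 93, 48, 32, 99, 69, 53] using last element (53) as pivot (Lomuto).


Pivot: 53
  48 <= 53: swap -> [48, 93, 70, 32, 99, 69, 53]
  32 <= 53: swap -> [48, 32, 70, 93, 99, 69, 53]
Place pivot at 2: [48, 32, 53, 93, 99, 69, 70]

Partitioned: [48, 32, 53, 93, 99, 69, 70]


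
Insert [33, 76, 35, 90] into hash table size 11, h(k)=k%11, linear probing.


Insert 33: h=0 -> slot 0
Insert 76: h=10 -> slot 10
Insert 35: h=2 -> slot 2
Insert 90: h=2, 1 probes -> slot 3

Table: [33, None, 35, 90, None, None, None, None, None, None, 76]


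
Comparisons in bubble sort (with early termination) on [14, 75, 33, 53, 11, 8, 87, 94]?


Algorithm: bubble sort (with early termination)
Input: [14, 75, 33, 53, 11, 8, 87, 94]
Sorted: [8, 11, 14, 33, 53, 75, 87, 94]

27


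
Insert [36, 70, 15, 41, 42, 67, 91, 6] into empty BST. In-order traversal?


Insert 36: root
Insert 70: R from 36
Insert 15: L from 36
Insert 41: R from 36 -> L from 70
Insert 42: R from 36 -> L from 70 -> R from 41
Insert 67: R from 36 -> L from 70 -> R from 41 -> R from 42
Insert 91: R from 36 -> R from 70
Insert 6: L from 36 -> L from 15

In-order: [6, 15, 36, 41, 42, 67, 70, 91]


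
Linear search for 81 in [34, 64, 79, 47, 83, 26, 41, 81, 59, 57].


i=0: 34!=81
i=1: 64!=81
i=2: 79!=81
i=3: 47!=81
i=4: 83!=81
i=5: 26!=81
i=6: 41!=81
i=7: 81==81 found!

Found at 7, 8 comps


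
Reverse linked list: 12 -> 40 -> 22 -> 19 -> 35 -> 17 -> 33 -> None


Step 1: curr=12, set curr.next=prev(None) | reversed so far: 12
Step 2: curr=40, set curr.next=prev(12) | reversed so far: 40 -> 12
Step 3: curr=22, set curr.next=prev(40) | reversed so far: 22 -> 40 -> 12
Step 4: curr=19, set curr.next=prev(22) | reversed so far: 19 -> 22 -> 40 -> 12
Step 5: curr=35, set curr.next=prev(19) | reversed so far: 35 -> 19 -> 22 -> 40 -> 12
Step 6: curr=17, set curr.next=prev(35) | reversed so far: 17 -> 35 -> 19 -> 22 -> 40 -> 12
Step 7: curr=33, set curr.next=prev(17) | reversed so far: 33 -> 17 -> 35 -> 19 -> 22 -> 40 -> 12

33 -> 17 -> 35 -> 19 -> 22 -> 40 -> 12 -> None


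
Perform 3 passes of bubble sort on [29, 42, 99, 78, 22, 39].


Initial: [29, 42, 99, 78, 22, 39]
Pass 1: [29, 42, 78, 22, 39, 99] (3 swaps)
Pass 2: [29, 42, 22, 39, 78, 99] (2 swaps)
Pass 3: [29, 22, 39, 42, 78, 99] (2 swaps)

After 3 passes: [29, 22, 39, 42, 78, 99]


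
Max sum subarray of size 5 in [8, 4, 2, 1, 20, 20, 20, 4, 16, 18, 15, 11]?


[0:5]: 35
[1:6]: 47
[2:7]: 63
[3:8]: 65
[4:9]: 80
[5:10]: 78
[6:11]: 73
[7:12]: 64

Max: 80 at [4:9]


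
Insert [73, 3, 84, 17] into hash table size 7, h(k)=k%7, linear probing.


Insert 73: h=3 -> slot 3
Insert 3: h=3, 1 probes -> slot 4
Insert 84: h=0 -> slot 0
Insert 17: h=3, 2 probes -> slot 5

Table: [84, None, None, 73, 3, 17, None]


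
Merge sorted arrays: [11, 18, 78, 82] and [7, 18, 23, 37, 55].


Take 7 from B
Take 11 from A
Take 18 from A
Take 18 from B
Take 23 from B
Take 37 from B
Take 55 from B

Merged: [7, 11, 18, 18, 23, 37, 55, 78, 82]


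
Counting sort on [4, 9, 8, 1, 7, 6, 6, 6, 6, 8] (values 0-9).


Input: [4, 9, 8, 1, 7, 6, 6, 6, 6, 8]
Counts: [0, 1, 0, 0, 1, 0, 4, 1, 2, 1]

Sorted: [1, 4, 6, 6, 6, 6, 7, 8, 8, 9]


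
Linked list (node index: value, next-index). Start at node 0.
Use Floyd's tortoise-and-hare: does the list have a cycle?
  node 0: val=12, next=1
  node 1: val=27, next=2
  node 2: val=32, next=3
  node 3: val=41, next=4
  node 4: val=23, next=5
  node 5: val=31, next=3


Floyd's tortoise (slow, +1) and hare (fast, +2):
  init: slow=0, fast=0
  step 1: slow=1, fast=2
  step 2: slow=2, fast=4
  step 3: slow=3, fast=3
  slow == fast at node 3: cycle detected

Cycle: yes


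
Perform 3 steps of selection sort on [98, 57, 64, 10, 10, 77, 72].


Initial: [98, 57, 64, 10, 10, 77, 72]
Step 1: min=10 at 3
  Swap: [10, 57, 64, 98, 10, 77, 72]
Step 2: min=10 at 4
  Swap: [10, 10, 64, 98, 57, 77, 72]
Step 3: min=57 at 4
  Swap: [10, 10, 57, 98, 64, 77, 72]

After 3 steps: [10, 10, 57, 98, 64, 77, 72]


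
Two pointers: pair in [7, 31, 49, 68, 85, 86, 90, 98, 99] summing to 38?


lo=0(7)+hi=8(99)=106
lo=0(7)+hi=7(98)=105
lo=0(7)+hi=6(90)=97
lo=0(7)+hi=5(86)=93
lo=0(7)+hi=4(85)=92
lo=0(7)+hi=3(68)=75
lo=0(7)+hi=2(49)=56
lo=0(7)+hi=1(31)=38

Yes: 7+31=38


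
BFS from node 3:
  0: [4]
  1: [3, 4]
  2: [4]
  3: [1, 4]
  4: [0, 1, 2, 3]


Visit 3, enqueue [1, 4]
Visit 1, enqueue []
Visit 4, enqueue [0, 2]
Visit 0, enqueue []
Visit 2, enqueue []

BFS order: [3, 1, 4, 0, 2]


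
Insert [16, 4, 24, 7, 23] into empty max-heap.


Insert 16: [16]
Insert 4: [16, 4]
Insert 24: [24, 4, 16]
Insert 7: [24, 7, 16, 4]
Insert 23: [24, 23, 16, 4, 7]

Final heap: [24, 23, 16, 4, 7]
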